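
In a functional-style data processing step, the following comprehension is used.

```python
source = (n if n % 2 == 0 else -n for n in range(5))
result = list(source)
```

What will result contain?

Step 1: For each n in range(5), yield n if even, else -n:
  n=0: even, yield 0
  n=1: odd, yield -1
  n=2: even, yield 2
  n=3: odd, yield -3
  n=4: even, yield 4
Therefore result = [0, -1, 2, -3, 4].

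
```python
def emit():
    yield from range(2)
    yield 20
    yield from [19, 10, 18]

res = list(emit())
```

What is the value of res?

Step 1: Trace yields in order:
  yield 0
  yield 1
  yield 20
  yield 19
  yield 10
  yield 18
Therefore res = [0, 1, 20, 19, 10, 18].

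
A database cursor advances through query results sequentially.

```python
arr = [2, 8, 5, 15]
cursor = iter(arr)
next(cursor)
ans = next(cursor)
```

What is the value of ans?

Step 1: Create iterator over [2, 8, 5, 15].
Step 2: next() consumes 2.
Step 3: next() returns 8.
Therefore ans = 8.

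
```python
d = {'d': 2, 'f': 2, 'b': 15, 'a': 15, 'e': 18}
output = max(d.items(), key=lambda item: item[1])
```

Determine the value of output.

Step 1: Find item with maximum value:
  ('d', 2)
  ('f', 2)
  ('b', 15)
  ('a', 15)
  ('e', 18)
Step 2: Maximum value is 18 at key 'e'.
Therefore output = ('e', 18).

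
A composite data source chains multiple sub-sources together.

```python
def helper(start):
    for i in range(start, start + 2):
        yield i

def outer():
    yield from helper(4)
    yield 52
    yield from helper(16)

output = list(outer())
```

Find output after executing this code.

Step 1: outer() delegates to helper(4):
  yield 4
  yield 5
Step 2: yield 52
Step 3: Delegates to helper(16):
  yield 16
  yield 17
Therefore output = [4, 5, 52, 16, 17].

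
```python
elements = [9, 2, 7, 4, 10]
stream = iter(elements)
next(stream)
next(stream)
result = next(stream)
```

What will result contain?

Step 1: Create iterator over [9, 2, 7, 4, 10].
Step 2: next() consumes 9.
Step 3: next() consumes 2.
Step 4: next() returns 7.
Therefore result = 7.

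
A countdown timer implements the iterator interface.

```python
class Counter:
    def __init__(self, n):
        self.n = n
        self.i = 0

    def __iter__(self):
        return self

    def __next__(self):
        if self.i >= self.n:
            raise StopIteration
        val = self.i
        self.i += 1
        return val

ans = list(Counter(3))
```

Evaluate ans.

Step 1: Counter(3) creates an iterator counting 0 to 2.
Step 2: list() consumes all values: [0, 1, 2].
Therefore ans = [0, 1, 2].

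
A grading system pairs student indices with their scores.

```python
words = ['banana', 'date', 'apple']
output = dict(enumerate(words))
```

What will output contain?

Step 1: enumerate pairs indices with words:
  0 -> 'banana'
  1 -> 'date'
  2 -> 'apple'
Therefore output = {0: 'banana', 1: 'date', 2: 'apple'}.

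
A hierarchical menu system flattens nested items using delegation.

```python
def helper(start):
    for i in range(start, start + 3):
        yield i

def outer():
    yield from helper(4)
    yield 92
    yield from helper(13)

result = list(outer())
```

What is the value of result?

Step 1: outer() delegates to helper(4):
  yield 4
  yield 5
  yield 6
Step 2: yield 92
Step 3: Delegates to helper(13):
  yield 13
  yield 14
  yield 15
Therefore result = [4, 5, 6, 92, 13, 14, 15].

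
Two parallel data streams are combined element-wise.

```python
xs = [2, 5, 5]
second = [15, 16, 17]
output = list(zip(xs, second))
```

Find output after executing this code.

Step 1: zip pairs elements at same index:
  Index 0: (2, 15)
  Index 1: (5, 16)
  Index 2: (5, 17)
Therefore output = [(2, 15), (5, 16), (5, 17)].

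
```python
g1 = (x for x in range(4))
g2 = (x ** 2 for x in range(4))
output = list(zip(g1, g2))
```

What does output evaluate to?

Step 1: g1 produces [0, 1, 2, 3].
Step 2: g2 produces [0, 1, 4, 9].
Step 3: zip pairs them: [(0, 0), (1, 1), (2, 4), (3, 9)].
Therefore output = [(0, 0), (1, 1), (2, 4), (3, 9)].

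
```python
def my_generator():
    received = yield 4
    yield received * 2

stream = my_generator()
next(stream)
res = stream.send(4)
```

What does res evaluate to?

Step 1: next(stream) advances to first yield, producing 4.
Step 2: send(4) resumes, received = 4.
Step 3: yield received * 2 = 4 * 2 = 8.
Therefore res = 8.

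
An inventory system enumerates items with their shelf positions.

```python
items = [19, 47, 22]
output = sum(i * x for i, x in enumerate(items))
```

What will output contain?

Step 1: Compute i * x for each (i, x) in enumerate([19, 47, 22]):
  i=0, x=19: 0*19 = 0
  i=1, x=47: 1*47 = 47
  i=2, x=22: 2*22 = 44
Step 2: sum = 0 + 47 + 44 = 91.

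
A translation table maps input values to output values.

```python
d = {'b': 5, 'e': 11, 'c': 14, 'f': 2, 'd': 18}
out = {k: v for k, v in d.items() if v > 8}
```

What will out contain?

Step 1: Filter items where value > 8:
  'b': 5 <= 8: removed
  'e': 11 > 8: kept
  'c': 14 > 8: kept
  'f': 2 <= 8: removed
  'd': 18 > 8: kept
Therefore out = {'e': 11, 'c': 14, 'd': 18}.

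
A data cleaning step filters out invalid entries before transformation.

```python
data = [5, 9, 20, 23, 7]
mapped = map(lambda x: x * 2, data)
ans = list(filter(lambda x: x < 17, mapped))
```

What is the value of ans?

Step 1: Map x * 2:
  5 -> 10
  9 -> 18
  20 -> 40
  23 -> 46
  7 -> 14
Step 2: Filter for < 17:
  10: kept
  18: removed
  40: removed
  46: removed
  14: kept
Therefore ans = [10, 14].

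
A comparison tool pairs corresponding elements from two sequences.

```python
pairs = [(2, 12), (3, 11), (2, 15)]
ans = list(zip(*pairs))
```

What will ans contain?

Step 1: zip(*pairs) transposes: unzips [(2, 12), (3, 11), (2, 15)] into separate sequences.
Step 2: First elements: (2, 3, 2), second elements: (12, 11, 15).
Therefore ans = [(2, 3, 2), (12, 11, 15)].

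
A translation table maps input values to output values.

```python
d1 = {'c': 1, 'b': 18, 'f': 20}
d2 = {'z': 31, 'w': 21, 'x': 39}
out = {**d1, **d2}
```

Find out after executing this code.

Step 1: Merge d1 and d2 (d2 values override on key conflicts).
Step 2: d1 has keys ['c', 'b', 'f'], d2 has keys ['z', 'w', 'x'].
Therefore out = {'c': 1, 'b': 18, 'f': 20, 'z': 31, 'w': 21, 'x': 39}.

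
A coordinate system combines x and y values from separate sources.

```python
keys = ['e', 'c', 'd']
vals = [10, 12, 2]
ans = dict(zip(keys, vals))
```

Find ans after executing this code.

Step 1: zip pairs keys with values:
  'e' -> 10
  'c' -> 12
  'd' -> 2
Therefore ans = {'e': 10, 'c': 12, 'd': 2}.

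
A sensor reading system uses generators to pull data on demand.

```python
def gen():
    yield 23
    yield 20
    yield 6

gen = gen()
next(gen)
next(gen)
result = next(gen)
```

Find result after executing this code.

Step 1: gen() creates a generator.
Step 2: next(gen) yields 23 (consumed and discarded).
Step 3: next(gen) yields 20 (consumed and discarded).
Step 4: next(gen) yields 6, assigned to result.
Therefore result = 6.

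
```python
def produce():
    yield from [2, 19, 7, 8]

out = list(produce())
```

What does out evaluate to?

Step 1: yield from delegates to the iterable, yielding each element.
Step 2: Collected values: [2, 19, 7, 8].
Therefore out = [2, 19, 7, 8].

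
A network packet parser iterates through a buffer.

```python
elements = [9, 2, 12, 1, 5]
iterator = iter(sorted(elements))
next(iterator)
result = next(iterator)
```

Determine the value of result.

Step 1: sorted([9, 2, 12, 1, 5]) = [1, 2, 5, 9, 12].
Step 2: Create iterator and skip 1 elements.
Step 3: next() returns 2.
Therefore result = 2.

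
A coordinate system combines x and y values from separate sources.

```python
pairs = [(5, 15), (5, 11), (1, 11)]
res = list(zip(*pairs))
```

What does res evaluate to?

Step 1: zip(*pairs) transposes: unzips [(5, 15), (5, 11), (1, 11)] into separate sequences.
Step 2: First elements: (5, 5, 1), second elements: (15, 11, 11).
Therefore res = [(5, 5, 1), (15, 11, 11)].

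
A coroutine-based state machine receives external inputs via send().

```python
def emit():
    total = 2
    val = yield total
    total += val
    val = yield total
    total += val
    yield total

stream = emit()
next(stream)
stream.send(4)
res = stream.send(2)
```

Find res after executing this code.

Step 1: next() -> yield total=2.
Step 2: send(4) -> val=4, total = 2+4 = 6, yield 6.
Step 3: send(2) -> val=2, total = 6+2 = 8, yield 8.
Therefore res = 8.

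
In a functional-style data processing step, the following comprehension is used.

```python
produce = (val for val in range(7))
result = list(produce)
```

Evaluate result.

Step 1: Generator expression iterates range(7): [0, 1, 2, 3, 4, 5, 6].
Step 2: list() collects all values.
Therefore result = [0, 1, 2, 3, 4, 5, 6].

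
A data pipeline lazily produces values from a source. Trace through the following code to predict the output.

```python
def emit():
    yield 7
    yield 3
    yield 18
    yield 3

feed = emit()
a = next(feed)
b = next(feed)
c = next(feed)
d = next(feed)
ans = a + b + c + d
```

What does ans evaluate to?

Step 1: Create generator and consume all values:
  a = next(feed) = 7
  b = next(feed) = 3
  c = next(feed) = 18
  d = next(feed) = 3
Step 2: ans = 7 + 3 + 18 + 3 = 31.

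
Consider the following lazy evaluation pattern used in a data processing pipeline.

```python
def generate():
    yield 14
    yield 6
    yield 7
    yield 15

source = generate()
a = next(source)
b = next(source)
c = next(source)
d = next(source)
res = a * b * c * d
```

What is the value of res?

Step 1: Create generator and consume all values:
  a = next(source) = 14
  b = next(source) = 6
  c = next(source) = 7
  d = next(source) = 15
Step 2: res = 14 * 6 * 7 * 15 = 8820.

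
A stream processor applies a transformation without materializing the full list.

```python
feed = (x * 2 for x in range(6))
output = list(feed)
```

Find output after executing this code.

Step 1: For each x in range(6), compute x*2:
  x=0: 0*2 = 0
  x=1: 1*2 = 2
  x=2: 2*2 = 4
  x=3: 3*2 = 6
  x=4: 4*2 = 8
  x=5: 5*2 = 10
Therefore output = [0, 2, 4, 6, 8, 10].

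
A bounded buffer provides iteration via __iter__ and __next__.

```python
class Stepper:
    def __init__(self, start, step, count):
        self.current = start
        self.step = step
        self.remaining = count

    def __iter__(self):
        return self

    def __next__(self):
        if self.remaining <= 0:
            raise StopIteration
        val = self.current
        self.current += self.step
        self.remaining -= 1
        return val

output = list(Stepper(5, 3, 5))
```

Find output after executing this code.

Step 1: Stepper starts at 5, increments by 3, for 5 steps:
  Yield 5, then current += 3
  Yield 8, then current += 3
  Yield 11, then current += 3
  Yield 14, then current += 3
  Yield 17, then current += 3
Therefore output = [5, 8, 11, 14, 17].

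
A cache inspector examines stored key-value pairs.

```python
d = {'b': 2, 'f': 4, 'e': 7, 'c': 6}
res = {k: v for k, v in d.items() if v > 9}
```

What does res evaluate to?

Step 1: Filter items where value > 9:
  'b': 2 <= 9: removed
  'f': 4 <= 9: removed
  'e': 7 <= 9: removed
  'c': 6 <= 9: removed
Therefore res = {}.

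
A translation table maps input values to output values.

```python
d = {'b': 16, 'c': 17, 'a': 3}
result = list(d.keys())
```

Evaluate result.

Step 1: d.keys() returns the dictionary keys in insertion order.
Therefore result = ['b', 'c', 'a'].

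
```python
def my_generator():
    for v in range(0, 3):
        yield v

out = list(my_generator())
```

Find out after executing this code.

Step 1: The generator yields each value from range(0, 3).
Step 2: list() consumes all yields: [0, 1, 2].
Therefore out = [0, 1, 2].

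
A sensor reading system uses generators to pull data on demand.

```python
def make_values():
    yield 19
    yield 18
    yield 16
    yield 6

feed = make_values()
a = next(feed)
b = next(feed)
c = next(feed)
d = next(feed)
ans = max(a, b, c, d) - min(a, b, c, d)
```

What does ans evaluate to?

Step 1: Create generator and consume all values:
  a = next(feed) = 19
  b = next(feed) = 18
  c = next(feed) = 16
  d = next(feed) = 6
Step 2: max = 19, min = 6, ans = 19 - 6 = 13.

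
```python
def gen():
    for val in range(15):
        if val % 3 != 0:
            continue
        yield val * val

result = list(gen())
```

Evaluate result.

Step 1: Only yield val**2 when val is divisible by 3:
  val=0: 0 % 3 == 0, yield 0**2 = 0
  val=3: 3 % 3 == 0, yield 3**2 = 9
  val=6: 6 % 3 == 0, yield 6**2 = 36
  val=9: 9 % 3 == 0, yield 9**2 = 81
  val=12: 12 % 3 == 0, yield 12**2 = 144
Therefore result = [0, 9, 36, 81, 144].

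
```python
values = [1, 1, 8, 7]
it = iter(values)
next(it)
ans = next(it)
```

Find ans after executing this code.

Step 1: Create iterator over [1, 1, 8, 7].
Step 2: next() consumes 1.
Step 3: next() returns 1.
Therefore ans = 1.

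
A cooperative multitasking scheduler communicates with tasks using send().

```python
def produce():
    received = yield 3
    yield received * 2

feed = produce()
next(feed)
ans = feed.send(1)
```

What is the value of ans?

Step 1: next(feed) advances to first yield, producing 3.
Step 2: send(1) resumes, received = 1.
Step 3: yield received * 2 = 1 * 2 = 2.
Therefore ans = 2.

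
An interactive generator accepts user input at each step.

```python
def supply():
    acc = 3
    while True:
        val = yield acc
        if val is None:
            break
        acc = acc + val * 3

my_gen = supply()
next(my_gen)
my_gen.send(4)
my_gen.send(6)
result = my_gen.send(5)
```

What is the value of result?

Step 1: next() -> yield acc=3.
Step 2: send(4) -> val=4, acc = 3 + 4*3 = 15, yield 15.
Step 3: send(6) -> val=6, acc = 15 + 6*3 = 33, yield 33.
Step 4: send(5) -> val=5, acc = 33 + 5*3 = 48, yield 48.
Therefore result = 48.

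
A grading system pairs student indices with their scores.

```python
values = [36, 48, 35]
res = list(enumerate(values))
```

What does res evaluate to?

Step 1: enumerate pairs each element with its index:
  (0, 36)
  (1, 48)
  (2, 35)
Therefore res = [(0, 36), (1, 48), (2, 35)].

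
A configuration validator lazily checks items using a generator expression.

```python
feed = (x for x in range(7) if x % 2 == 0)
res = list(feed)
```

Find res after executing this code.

Step 1: Filter range(7) keeping only even values:
  x=0: even, included
  x=1: odd, excluded
  x=2: even, included
  x=3: odd, excluded
  x=4: even, included
  x=5: odd, excluded
  x=6: even, included
Therefore res = [0, 2, 4, 6].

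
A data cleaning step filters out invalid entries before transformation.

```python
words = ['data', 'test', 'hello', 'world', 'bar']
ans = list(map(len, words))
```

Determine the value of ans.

Step 1: Map len() to each word:
  'data' -> 4
  'test' -> 4
  'hello' -> 5
  'world' -> 5
  'bar' -> 3
Therefore ans = [4, 4, 5, 5, 3].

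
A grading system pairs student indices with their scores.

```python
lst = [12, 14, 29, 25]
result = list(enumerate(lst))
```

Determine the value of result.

Step 1: enumerate pairs each element with its index:
  (0, 12)
  (1, 14)
  (2, 29)
  (3, 25)
Therefore result = [(0, 12), (1, 14), (2, 29), (3, 25)].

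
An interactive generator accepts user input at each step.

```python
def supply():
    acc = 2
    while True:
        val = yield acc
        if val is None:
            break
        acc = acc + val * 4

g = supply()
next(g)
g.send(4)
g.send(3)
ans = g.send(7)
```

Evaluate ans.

Step 1: next() -> yield acc=2.
Step 2: send(4) -> val=4, acc = 2 + 4*4 = 18, yield 18.
Step 3: send(3) -> val=3, acc = 18 + 3*4 = 30, yield 30.
Step 4: send(7) -> val=7, acc = 30 + 7*4 = 58, yield 58.
Therefore ans = 58.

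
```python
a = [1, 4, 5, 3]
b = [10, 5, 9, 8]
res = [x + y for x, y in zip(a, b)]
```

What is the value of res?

Step 1: Add corresponding elements:
  1 + 10 = 11
  4 + 5 = 9
  5 + 9 = 14
  3 + 8 = 11
Therefore res = [11, 9, 14, 11].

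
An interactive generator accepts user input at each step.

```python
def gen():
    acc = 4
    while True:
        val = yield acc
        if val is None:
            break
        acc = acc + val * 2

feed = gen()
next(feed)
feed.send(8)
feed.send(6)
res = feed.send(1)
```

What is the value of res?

Step 1: next() -> yield acc=4.
Step 2: send(8) -> val=8, acc = 4 + 8*2 = 20, yield 20.
Step 3: send(6) -> val=6, acc = 20 + 6*2 = 32, yield 32.
Step 4: send(1) -> val=1, acc = 32 + 1*2 = 34, yield 34.
Therefore res = 34.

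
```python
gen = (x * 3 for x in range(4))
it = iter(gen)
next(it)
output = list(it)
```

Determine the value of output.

Step 1: Generator produces [0, 3, 6, 9].
Step 2: next(it) consumes first element (0).
Step 3: list(it) collects remaining: [3, 6, 9].
Therefore output = [3, 6, 9].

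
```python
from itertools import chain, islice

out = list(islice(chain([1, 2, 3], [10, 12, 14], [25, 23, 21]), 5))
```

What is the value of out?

Step 1: chain([1, 2, 3], [10, 12, 14], [25, 23, 21]) = [1, 2, 3, 10, 12, 14, 25, 23, 21].
Step 2: islice takes first 5 elements: [1, 2, 3, 10, 12].
Therefore out = [1, 2, 3, 10, 12].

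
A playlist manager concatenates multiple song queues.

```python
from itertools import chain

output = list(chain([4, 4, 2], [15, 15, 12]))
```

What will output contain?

Step 1: chain() concatenates iterables: [4, 4, 2] + [15, 15, 12].
Therefore output = [4, 4, 2, 15, 15, 12].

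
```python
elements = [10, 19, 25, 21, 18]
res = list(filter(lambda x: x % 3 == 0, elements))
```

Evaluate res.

Step 1: Filter elements divisible by 3:
  10 % 3 = 1: removed
  19 % 3 = 1: removed
  25 % 3 = 1: removed
  21 % 3 = 0: kept
  18 % 3 = 0: kept
Therefore res = [21, 18].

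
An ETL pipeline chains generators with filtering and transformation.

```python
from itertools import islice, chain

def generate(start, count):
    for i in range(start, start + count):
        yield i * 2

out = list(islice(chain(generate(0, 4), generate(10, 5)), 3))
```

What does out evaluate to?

Step 1: generate(0, 4) yields [0, 2, 4, 6].
Step 2: generate(10, 5) yields [20, 22, 24, 26, 28].
Step 3: chain concatenates: [0, 2, 4, 6, 20, 22, 24, 26, 28].
Step 4: islice takes first 3: [0, 2, 4].
Therefore out = [0, 2, 4].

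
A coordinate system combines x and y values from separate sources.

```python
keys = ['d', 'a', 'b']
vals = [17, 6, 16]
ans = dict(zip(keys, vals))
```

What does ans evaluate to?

Step 1: zip pairs keys with values:
  'd' -> 17
  'a' -> 6
  'b' -> 16
Therefore ans = {'d': 17, 'a': 6, 'b': 16}.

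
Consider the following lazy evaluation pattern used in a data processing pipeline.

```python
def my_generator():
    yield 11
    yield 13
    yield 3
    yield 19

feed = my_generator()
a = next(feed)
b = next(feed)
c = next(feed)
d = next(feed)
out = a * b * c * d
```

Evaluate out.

Step 1: Create generator and consume all values:
  a = next(feed) = 11
  b = next(feed) = 13
  c = next(feed) = 3
  d = next(feed) = 19
Step 2: out = 11 * 13 * 3 * 19 = 8151.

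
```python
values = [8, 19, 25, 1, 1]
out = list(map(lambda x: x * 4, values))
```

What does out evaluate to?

Step 1: Apply lambda x: x * 4 to each element:
  8 -> 32
  19 -> 76
  25 -> 100
  1 -> 4
  1 -> 4
Therefore out = [32, 76, 100, 4, 4].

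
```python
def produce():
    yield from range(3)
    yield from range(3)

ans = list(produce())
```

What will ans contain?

Step 1: Trace yields in order:
  yield 0
  yield 1
  yield 2
  yield 0
  yield 1
  yield 2
Therefore ans = [0, 1, 2, 0, 1, 2].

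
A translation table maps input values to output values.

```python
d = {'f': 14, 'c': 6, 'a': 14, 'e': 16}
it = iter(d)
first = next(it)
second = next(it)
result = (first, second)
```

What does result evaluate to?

Step 1: iter(d) iterates over keys: ['f', 'c', 'a', 'e'].
Step 2: first = next(it) = 'f', second = next(it) = 'c'.
Therefore result = ('f', 'c').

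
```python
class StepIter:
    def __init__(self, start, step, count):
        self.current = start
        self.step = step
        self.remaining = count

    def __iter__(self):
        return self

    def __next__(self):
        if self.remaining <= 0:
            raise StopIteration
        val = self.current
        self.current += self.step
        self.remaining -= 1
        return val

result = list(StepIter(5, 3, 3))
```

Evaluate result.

Step 1: StepIter starts at 5, increments by 3, for 3 steps:
  Yield 5, then current += 3
  Yield 8, then current += 3
  Yield 11, then current += 3
Therefore result = [5, 8, 11].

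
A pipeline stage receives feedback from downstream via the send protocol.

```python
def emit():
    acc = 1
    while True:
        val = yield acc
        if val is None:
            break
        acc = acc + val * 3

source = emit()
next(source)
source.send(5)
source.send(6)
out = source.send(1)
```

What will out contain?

Step 1: next() -> yield acc=1.
Step 2: send(5) -> val=5, acc = 1 + 5*3 = 16, yield 16.
Step 3: send(6) -> val=6, acc = 16 + 6*3 = 34, yield 34.
Step 4: send(1) -> val=1, acc = 34 + 1*3 = 37, yield 37.
Therefore out = 37.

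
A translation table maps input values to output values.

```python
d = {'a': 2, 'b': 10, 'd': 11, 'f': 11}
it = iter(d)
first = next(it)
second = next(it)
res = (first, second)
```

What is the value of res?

Step 1: iter(d) iterates over keys: ['a', 'b', 'd', 'f'].
Step 2: first = next(it) = 'a', second = next(it) = 'b'.
Therefore res = ('a', 'b').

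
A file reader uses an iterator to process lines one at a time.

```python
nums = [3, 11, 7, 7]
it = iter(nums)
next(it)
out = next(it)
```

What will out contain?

Step 1: Create iterator over [3, 11, 7, 7].
Step 2: next() consumes 3.
Step 3: next() returns 11.
Therefore out = 11.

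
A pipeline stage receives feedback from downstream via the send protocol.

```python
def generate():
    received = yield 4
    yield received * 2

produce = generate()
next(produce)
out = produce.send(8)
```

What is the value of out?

Step 1: next(produce) advances to first yield, producing 4.
Step 2: send(8) resumes, received = 8.
Step 3: yield received * 2 = 8 * 2 = 16.
Therefore out = 16.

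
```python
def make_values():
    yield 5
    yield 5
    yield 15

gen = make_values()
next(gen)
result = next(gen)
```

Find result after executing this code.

Step 1: make_values() creates a generator.
Step 2: next(gen) yields 5 (consumed and discarded).
Step 3: next(gen) yields 5, assigned to result.
Therefore result = 5.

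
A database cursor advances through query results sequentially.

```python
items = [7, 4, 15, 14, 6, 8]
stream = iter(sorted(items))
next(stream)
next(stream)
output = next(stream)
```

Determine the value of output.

Step 1: sorted([7, 4, 15, 14, 6, 8]) = [4, 6, 7, 8, 14, 15].
Step 2: Create iterator and skip 2 elements.
Step 3: next() returns 7.
Therefore output = 7.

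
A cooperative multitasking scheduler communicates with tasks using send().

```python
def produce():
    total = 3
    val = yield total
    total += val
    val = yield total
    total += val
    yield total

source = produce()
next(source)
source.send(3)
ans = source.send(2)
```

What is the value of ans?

Step 1: next() -> yield total=3.
Step 2: send(3) -> val=3, total = 3+3 = 6, yield 6.
Step 3: send(2) -> val=2, total = 6+2 = 8, yield 8.
Therefore ans = 8.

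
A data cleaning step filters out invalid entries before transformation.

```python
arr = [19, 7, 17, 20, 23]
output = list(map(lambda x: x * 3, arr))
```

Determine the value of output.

Step 1: Apply lambda x: x * 3 to each element:
  19 -> 57
  7 -> 21
  17 -> 51
  20 -> 60
  23 -> 69
Therefore output = [57, 21, 51, 60, 69].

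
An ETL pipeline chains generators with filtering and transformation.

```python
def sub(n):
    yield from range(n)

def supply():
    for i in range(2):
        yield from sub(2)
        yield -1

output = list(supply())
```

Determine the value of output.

Step 1: For each i in range(2):
  i=0: yield from sub(2) -> [0, 1], then yield -1
  i=1: yield from sub(2) -> [0, 1], then yield -1
Therefore output = [0, 1, -1, 0, 1, -1].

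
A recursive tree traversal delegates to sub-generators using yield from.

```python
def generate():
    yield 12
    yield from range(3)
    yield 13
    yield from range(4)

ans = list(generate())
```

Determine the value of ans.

Step 1: Trace yields in order:
  yield 12
  yield 0
  yield 1
  yield 2
  yield 13
  yield 0
  yield 1
  yield 2
  yield 3
Therefore ans = [12, 0, 1, 2, 13, 0, 1, 2, 3].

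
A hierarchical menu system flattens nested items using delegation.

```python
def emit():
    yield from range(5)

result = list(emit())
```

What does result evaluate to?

Step 1: yield from delegates to the iterable, yielding each element.
Step 2: Collected values: [0, 1, 2, 3, 4].
Therefore result = [0, 1, 2, 3, 4].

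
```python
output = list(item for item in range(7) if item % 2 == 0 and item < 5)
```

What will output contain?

Step 1: Filter range(7) where item % 2 == 0 and item < 5:
  item=0: both conditions met, included
  item=1: excluded (1 % 2 != 0)
  item=2: both conditions met, included
  item=3: excluded (3 % 2 != 0)
  item=4: both conditions met, included
  item=5: excluded (5 % 2 != 0, 5 >= 5)
  item=6: excluded (6 >= 5)
Therefore output = [0, 2, 4].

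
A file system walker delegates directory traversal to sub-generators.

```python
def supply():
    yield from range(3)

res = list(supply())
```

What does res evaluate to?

Step 1: yield from delegates to the iterable, yielding each element.
Step 2: Collected values: [0, 1, 2].
Therefore res = [0, 1, 2].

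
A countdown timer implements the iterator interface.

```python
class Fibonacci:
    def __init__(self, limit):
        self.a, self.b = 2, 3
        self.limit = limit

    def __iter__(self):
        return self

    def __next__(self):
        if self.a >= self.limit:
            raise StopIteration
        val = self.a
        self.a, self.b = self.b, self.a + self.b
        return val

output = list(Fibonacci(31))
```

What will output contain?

Step 1: Fibonacci-like sequence (a=2, b=3) until >= 31:
  Yield 2, then a,b = 3,5
  Yield 3, then a,b = 5,8
  Yield 5, then a,b = 8,13
  Yield 8, then a,b = 13,21
  Yield 13, then a,b = 21,34
  Yield 21, then a,b = 34,55
Step 2: 34 >= 31, stop.
Therefore output = [2, 3, 5, 8, 13, 21].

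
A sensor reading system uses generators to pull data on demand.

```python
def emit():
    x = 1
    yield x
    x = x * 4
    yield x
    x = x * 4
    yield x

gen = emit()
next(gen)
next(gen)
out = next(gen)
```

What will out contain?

Step 1: Trace through generator execution:
  Yield 1: x starts at 1, yield 1
  Yield 2: x = 1 * 4 = 4, yield 4
  Yield 3: x = 4 * 4 = 16, yield 16
Step 2: First next() gets 1, second next() gets the second value, third next() yields 16.
Therefore out = 16.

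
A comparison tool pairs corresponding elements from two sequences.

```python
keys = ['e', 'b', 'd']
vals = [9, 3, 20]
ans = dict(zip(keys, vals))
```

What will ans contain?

Step 1: zip pairs keys with values:
  'e' -> 9
  'b' -> 3
  'd' -> 20
Therefore ans = {'e': 9, 'b': 3, 'd': 20}.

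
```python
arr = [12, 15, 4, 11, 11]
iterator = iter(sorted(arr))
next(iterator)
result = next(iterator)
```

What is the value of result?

Step 1: sorted([12, 15, 4, 11, 11]) = [4, 11, 11, 12, 15].
Step 2: Create iterator and skip 1 elements.
Step 3: next() returns 11.
Therefore result = 11.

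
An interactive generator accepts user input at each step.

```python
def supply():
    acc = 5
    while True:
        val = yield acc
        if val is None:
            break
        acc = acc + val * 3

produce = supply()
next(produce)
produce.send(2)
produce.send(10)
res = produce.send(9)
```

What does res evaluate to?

Step 1: next() -> yield acc=5.
Step 2: send(2) -> val=2, acc = 5 + 2*3 = 11, yield 11.
Step 3: send(10) -> val=10, acc = 11 + 10*3 = 41, yield 41.
Step 4: send(9) -> val=9, acc = 41 + 9*3 = 68, yield 68.
Therefore res = 68.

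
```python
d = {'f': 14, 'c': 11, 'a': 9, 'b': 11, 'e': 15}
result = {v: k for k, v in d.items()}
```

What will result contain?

Step 1: Invert dict (swap keys and values):
  'f': 14 -> 14: 'f'
  'c': 11 -> 11: 'c'
  'a': 9 -> 9: 'a'
  'b': 11 -> 11: 'b'
  'e': 15 -> 15: 'e'
Therefore result = {14: 'f', 11: 'b', 9: 'a', 15: 'e'}.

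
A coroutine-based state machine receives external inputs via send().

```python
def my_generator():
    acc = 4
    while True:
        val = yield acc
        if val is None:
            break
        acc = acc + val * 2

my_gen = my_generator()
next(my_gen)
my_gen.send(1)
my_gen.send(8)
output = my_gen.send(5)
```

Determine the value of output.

Step 1: next() -> yield acc=4.
Step 2: send(1) -> val=1, acc = 4 + 1*2 = 6, yield 6.
Step 3: send(8) -> val=8, acc = 6 + 8*2 = 22, yield 22.
Step 4: send(5) -> val=5, acc = 22 + 5*2 = 32, yield 32.
Therefore output = 32.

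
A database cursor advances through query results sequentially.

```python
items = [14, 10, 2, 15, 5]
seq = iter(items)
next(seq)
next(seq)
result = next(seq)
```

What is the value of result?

Step 1: Create iterator over [14, 10, 2, 15, 5].
Step 2: next() consumes 14.
Step 3: next() consumes 10.
Step 4: next() returns 2.
Therefore result = 2.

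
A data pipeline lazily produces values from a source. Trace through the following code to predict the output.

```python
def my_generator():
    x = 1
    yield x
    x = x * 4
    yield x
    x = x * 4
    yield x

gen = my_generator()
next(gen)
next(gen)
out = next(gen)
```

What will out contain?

Step 1: Trace through generator execution:
  Yield 1: x starts at 1, yield 1
  Yield 2: x = 1 * 4 = 4, yield 4
  Yield 3: x = 4 * 4 = 16, yield 16
Step 2: First next() gets 1, second next() gets the second value, third next() yields 16.
Therefore out = 16.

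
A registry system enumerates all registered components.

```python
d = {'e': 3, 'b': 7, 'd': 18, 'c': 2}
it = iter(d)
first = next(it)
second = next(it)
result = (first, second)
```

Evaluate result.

Step 1: iter(d) iterates over keys: ['e', 'b', 'd', 'c'].
Step 2: first = next(it) = 'e', second = next(it) = 'b'.
Therefore result = ('e', 'b').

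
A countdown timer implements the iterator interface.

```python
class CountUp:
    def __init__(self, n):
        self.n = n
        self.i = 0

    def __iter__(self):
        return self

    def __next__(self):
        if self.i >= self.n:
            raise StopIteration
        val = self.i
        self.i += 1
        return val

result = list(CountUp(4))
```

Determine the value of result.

Step 1: CountUp(4) creates an iterator counting 0 to 3.
Step 2: list() consumes all values: [0, 1, 2, 3].
Therefore result = [0, 1, 2, 3].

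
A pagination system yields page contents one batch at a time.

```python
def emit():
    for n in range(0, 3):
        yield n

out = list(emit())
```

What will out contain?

Step 1: The generator yields each value from range(0, 3).
Step 2: list() consumes all yields: [0, 1, 2].
Therefore out = [0, 1, 2].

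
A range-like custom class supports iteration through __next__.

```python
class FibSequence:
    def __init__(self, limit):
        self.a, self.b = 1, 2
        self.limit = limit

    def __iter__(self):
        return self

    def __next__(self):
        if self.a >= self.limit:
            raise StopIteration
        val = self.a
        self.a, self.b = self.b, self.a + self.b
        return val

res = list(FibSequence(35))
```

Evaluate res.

Step 1: Fibonacci-like sequence (a=1, b=2) until >= 35:
  Yield 1, then a,b = 2,3
  Yield 2, then a,b = 3,5
  Yield 3, then a,b = 5,8
  Yield 5, then a,b = 8,13
  Yield 8, then a,b = 13,21
  Yield 13, then a,b = 21,34
  Yield 21, then a,b = 34,55
  Yield 34, then a,b = 55,89
Step 2: 55 >= 35, stop.
Therefore res = [1, 2, 3, 5, 8, 13, 21, 34].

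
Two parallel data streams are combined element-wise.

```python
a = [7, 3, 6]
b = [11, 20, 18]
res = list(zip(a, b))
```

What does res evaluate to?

Step 1: zip pairs elements at same index:
  Index 0: (7, 11)
  Index 1: (3, 20)
  Index 2: (6, 18)
Therefore res = [(7, 11), (3, 20), (6, 18)].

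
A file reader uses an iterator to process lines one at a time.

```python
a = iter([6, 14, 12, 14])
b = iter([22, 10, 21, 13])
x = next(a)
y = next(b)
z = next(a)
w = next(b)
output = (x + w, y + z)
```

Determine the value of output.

Step 1: a iterates [6, 14, 12, 14], b iterates [22, 10, 21, 13].
Step 2: x = next(a) = 6, y = next(b) = 22.
Step 3: z = next(a) = 14, w = next(b) = 10.
Step 4: output = (6 + 10, 22 + 14) = (16, 36).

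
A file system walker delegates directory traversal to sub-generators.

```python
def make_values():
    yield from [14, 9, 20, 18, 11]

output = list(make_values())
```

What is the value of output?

Step 1: yield from delegates to the iterable, yielding each element.
Step 2: Collected values: [14, 9, 20, 18, 11].
Therefore output = [14, 9, 20, 18, 11].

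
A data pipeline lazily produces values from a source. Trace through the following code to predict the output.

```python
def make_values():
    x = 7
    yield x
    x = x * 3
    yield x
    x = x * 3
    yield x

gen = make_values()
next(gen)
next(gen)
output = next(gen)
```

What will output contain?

Step 1: Trace through generator execution:
  Yield 1: x starts at 7, yield 7
  Yield 2: x = 7 * 3 = 21, yield 21
  Yield 3: x = 21 * 3 = 63, yield 63
Step 2: First next() gets 7, second next() gets the second value, third next() yields 63.
Therefore output = 63.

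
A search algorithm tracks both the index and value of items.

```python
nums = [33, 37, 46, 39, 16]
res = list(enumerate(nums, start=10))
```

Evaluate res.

Step 1: enumerate with start=10:
  (10, 33)
  (11, 37)
  (12, 46)
  (13, 39)
  (14, 16)
Therefore res = [(10, 33), (11, 37), (12, 46), (13, 39), (14, 16)].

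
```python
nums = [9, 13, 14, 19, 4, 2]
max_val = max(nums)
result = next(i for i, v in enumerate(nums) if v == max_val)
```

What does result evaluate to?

Step 1: max([9, 13, 14, 19, 4, 2]) = 19.
Step 2: Find first index where value == 19:
  Index 0: 9 != 19
  Index 1: 13 != 19
  Index 2: 14 != 19
  Index 3: 19 == 19, found!
Therefore result = 3.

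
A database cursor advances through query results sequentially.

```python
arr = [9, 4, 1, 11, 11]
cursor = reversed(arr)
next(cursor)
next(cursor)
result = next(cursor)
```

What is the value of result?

Step 1: reversed([9, 4, 1, 11, 11]) gives iterator: [11, 11, 1, 4, 9].
Step 2: First next() = 11, second next() = 11.
Step 3: Third next() = 1.
Therefore result = 1.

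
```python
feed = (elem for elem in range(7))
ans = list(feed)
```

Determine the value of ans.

Step 1: Generator expression iterates range(7): [0, 1, 2, 3, 4, 5, 6].
Step 2: list() collects all values.
Therefore ans = [0, 1, 2, 3, 4, 5, 6].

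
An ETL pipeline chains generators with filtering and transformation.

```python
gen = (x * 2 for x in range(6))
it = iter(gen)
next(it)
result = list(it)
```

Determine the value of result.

Step 1: Generator produces [0, 2, 4, 6, 8, 10].
Step 2: next(it) consumes first element (0).
Step 3: list(it) collects remaining: [2, 4, 6, 8, 10].
Therefore result = [2, 4, 6, 8, 10].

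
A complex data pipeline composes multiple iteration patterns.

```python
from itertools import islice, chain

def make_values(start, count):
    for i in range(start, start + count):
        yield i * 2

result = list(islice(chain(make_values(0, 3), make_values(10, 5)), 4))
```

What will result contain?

Step 1: make_values(0, 3) yields [0, 2, 4].
Step 2: make_values(10, 5) yields [20, 22, 24, 26, 28].
Step 3: chain concatenates: [0, 2, 4, 20, 22, 24, 26, 28].
Step 4: islice takes first 4: [0, 2, 4, 20].
Therefore result = [0, 2, 4, 20].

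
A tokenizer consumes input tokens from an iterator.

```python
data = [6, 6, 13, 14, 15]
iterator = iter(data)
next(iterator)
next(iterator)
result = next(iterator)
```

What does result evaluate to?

Step 1: Create iterator over [6, 6, 13, 14, 15].
Step 2: next() consumes 6.
Step 3: next() consumes 6.
Step 4: next() returns 13.
Therefore result = 13.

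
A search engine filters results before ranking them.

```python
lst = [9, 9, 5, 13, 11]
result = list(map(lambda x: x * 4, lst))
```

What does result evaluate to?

Step 1: Apply lambda x: x * 4 to each element:
  9 -> 36
  9 -> 36
  5 -> 20
  13 -> 52
  11 -> 44
Therefore result = [36, 36, 20, 52, 44].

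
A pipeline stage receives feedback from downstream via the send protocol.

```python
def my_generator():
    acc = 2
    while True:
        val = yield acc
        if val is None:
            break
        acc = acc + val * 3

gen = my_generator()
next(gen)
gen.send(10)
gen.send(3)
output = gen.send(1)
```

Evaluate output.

Step 1: next() -> yield acc=2.
Step 2: send(10) -> val=10, acc = 2 + 10*3 = 32, yield 32.
Step 3: send(3) -> val=3, acc = 32 + 3*3 = 41, yield 41.
Step 4: send(1) -> val=1, acc = 41 + 1*3 = 44, yield 44.
Therefore output = 44.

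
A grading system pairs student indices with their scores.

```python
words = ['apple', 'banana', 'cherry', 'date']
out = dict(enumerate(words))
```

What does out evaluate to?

Step 1: enumerate pairs indices with words:
  0 -> 'apple'
  1 -> 'banana'
  2 -> 'cherry'
  3 -> 'date'
Therefore out = {0: 'apple', 1: 'banana', 2: 'cherry', 3: 'date'}.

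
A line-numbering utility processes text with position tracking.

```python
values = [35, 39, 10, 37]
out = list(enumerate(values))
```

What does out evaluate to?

Step 1: enumerate pairs each element with its index:
  (0, 35)
  (1, 39)
  (2, 10)
  (3, 37)
Therefore out = [(0, 35), (1, 39), (2, 10), (3, 37)].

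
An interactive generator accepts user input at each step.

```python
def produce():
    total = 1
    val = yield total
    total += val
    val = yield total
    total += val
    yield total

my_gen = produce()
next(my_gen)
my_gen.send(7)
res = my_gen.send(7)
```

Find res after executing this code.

Step 1: next() -> yield total=1.
Step 2: send(7) -> val=7, total = 1+7 = 8, yield 8.
Step 3: send(7) -> val=7, total = 8+7 = 15, yield 15.
Therefore res = 15.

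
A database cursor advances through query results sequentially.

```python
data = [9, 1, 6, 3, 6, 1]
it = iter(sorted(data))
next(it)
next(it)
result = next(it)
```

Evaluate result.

Step 1: sorted([9, 1, 6, 3, 6, 1]) = [1, 1, 3, 6, 6, 9].
Step 2: Create iterator and skip 2 elements.
Step 3: next() returns 3.
Therefore result = 3.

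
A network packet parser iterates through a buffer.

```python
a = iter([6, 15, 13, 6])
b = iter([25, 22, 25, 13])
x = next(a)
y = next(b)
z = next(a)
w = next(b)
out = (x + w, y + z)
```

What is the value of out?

Step 1: a iterates [6, 15, 13, 6], b iterates [25, 22, 25, 13].
Step 2: x = next(a) = 6, y = next(b) = 25.
Step 3: z = next(a) = 15, w = next(b) = 22.
Step 4: out = (6 + 22, 25 + 15) = (28, 40).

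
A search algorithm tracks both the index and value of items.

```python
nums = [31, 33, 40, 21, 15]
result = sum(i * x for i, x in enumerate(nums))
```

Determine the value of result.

Step 1: Compute i * x for each (i, x) in enumerate([31, 33, 40, 21, 15]):
  i=0, x=31: 0*31 = 0
  i=1, x=33: 1*33 = 33
  i=2, x=40: 2*40 = 80
  i=3, x=21: 3*21 = 63
  i=4, x=15: 4*15 = 60
Step 2: sum = 0 + 33 + 80 + 63 + 60 = 236.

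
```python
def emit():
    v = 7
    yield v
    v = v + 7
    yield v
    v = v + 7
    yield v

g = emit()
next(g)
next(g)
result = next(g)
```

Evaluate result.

Step 1: Trace through generator execution:
  Yield 1: v starts at 7, yield 7
  Yield 2: v = 7 + 7 = 14, yield 14
  Yield 3: v = 14 + 7 = 21, yield 21
Step 2: First next() gets 7, second next() gets the second value, third next() yields 21.
Therefore result = 21.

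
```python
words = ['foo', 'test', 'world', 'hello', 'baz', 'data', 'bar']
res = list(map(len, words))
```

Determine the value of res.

Step 1: Map len() to each word:
  'foo' -> 3
  'test' -> 4
  'world' -> 5
  'hello' -> 5
  'baz' -> 3
  'data' -> 4
  'bar' -> 3
Therefore res = [3, 4, 5, 5, 3, 4, 3].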